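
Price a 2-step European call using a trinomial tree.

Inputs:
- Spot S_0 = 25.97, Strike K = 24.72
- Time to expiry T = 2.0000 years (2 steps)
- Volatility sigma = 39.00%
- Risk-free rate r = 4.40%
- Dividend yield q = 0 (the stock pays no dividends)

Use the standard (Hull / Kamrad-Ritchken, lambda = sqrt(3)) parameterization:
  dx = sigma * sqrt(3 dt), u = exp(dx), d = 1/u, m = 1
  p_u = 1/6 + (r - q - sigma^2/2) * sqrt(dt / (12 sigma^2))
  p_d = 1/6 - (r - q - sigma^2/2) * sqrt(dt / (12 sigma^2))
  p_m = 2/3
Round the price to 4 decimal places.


dt = T/N = 1.000000; dx = sigma*sqrt(3*dt) = 0.675500
u = exp(dx) = 1.965015; d = 1/u = 0.508902
p_u = 0.142943, p_m = 0.666667, p_d = 0.190390
Discount per step: exp(-r*dt) = 0.956954
Stock lattice S(k, j) with j the centered position index:
  k=0: S(0,+0) = 25.9700
  k=1: S(1,-1) = 13.2162; S(1,+0) = 25.9700; S(1,+1) = 51.0314
  k=2: S(2,-2) = 6.7257; S(2,-1) = 13.2162; S(2,+0) = 25.9700; S(2,+1) = 51.0314; S(2,+2) = 100.2775
Terminal payoffs V(N, j) = max(S_T - K, 0):
  V(2,-2) = 0.000000; V(2,-1) = 0.000000; V(2,+0) = 1.250000; V(2,+1) = 26.311436; V(2,+2) = 75.557531
Backward induction: V(k, j) = exp(-r*dt) * [p_u * V(k+1, j+1) + p_m * V(k+1, j) + p_d * V(k+1, j-1)]
  V(1,-1) = exp(-r*dt) * [p_u*1.250000 + p_m*0.000000 + p_d*0.000000] = 0.170988
  V(1,+0) = exp(-r*dt) * [p_u*26.311436 + p_m*1.250000 + p_d*0.000000] = 4.396612
  V(1,+1) = exp(-r*dt) * [p_u*75.557531 + p_m*26.311436 + p_d*1.250000] = 27.349172
  V(0,+0) = exp(-r*dt) * [p_u*27.349172 + p_m*4.396612 + p_d*0.170988] = 6.577159

Answer: Price = V(0,0) = 6.5772


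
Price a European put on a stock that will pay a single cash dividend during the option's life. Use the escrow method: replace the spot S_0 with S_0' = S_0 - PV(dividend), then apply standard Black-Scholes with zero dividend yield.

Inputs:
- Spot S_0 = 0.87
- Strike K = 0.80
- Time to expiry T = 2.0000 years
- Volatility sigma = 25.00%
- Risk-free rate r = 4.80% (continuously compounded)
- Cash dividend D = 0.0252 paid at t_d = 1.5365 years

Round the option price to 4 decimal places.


PV(D) = D * exp(-r * t_d) = 0.0252 * 0.92890203 = 0.02340833
S_0' = S_0 - PV(D) = 0.8700 - 0.02340833 = 0.84659167
d1 = (ln(S_0'/K) + (r + sigma^2/2)*T) / (sigma*sqrt(T)) = 0.60841379
d2 = d1 - sigma*sqrt(T) = 0.25486040
exp(-rT) = 0.90846402
N(-d1) = 0.27145653; N(-d2) = 0.39941546
P = K * exp(-rT) * N(-d2) - S_0' * N(-d1) = 0.8000 * 0.90846402 * 0.39941546 - 0.84659167 * 0.27145653 = 0.0605

Answer: Price = 0.0605


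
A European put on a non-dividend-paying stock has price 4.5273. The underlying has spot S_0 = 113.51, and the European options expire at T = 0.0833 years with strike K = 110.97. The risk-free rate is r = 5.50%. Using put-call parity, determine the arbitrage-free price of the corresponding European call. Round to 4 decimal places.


Answer: Call price = 7.5745

Derivation:
Put-call parity: C - P = S_0 * exp(-qT) - K * exp(-rT).
S_0 * exp(-qT) = 113.5100 * 1.00000000 = 113.51000000
K * exp(-rT) = 110.9700 * 0.99542898 = 110.46275381
C = P + S*exp(-qT) - K*exp(-rT)
C = 4.5273 + 113.51000000 - 110.46275381 = 7.5745


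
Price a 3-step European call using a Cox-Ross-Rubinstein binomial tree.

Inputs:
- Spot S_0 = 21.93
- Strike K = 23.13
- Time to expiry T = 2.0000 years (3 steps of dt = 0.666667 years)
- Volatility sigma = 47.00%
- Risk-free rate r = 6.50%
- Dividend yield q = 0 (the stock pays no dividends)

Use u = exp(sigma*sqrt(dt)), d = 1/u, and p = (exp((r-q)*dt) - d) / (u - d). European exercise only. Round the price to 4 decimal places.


Answer: Price = V(0,0) = 6.7267

Derivation:
dt = T/N = 0.666667
u = exp(sigma*sqrt(dt)) = 1.467783; d = 1/u = 0.681299
p = (exp((r-q)*dt) - d) / (u - d) = 0.461531
Discount per step: exp(-r*dt) = 0.957592
Stock lattice S(k, i) with i counting down-moves:
  k=0: S(0,0) = 21.9300
  k=1: S(1,0) = 32.1885; S(1,1) = 14.9409
  k=2: S(2,0) = 47.2457; S(2,1) = 21.9300; S(2,2) = 10.1792
  k=3: S(3,0) = 69.3465; S(3,1) = 32.1885; S(3,2) = 14.9409; S(3,3) = 6.9351
Terminal payoffs V(N, i) = max(S_T - K, 0):
  V(3,0) = 46.216504; V(3,1) = 9.058491; V(3,2) = 0.000000; V(3,3) = 0.000000
Backward induction: V(k, i) = exp(-r*dt) * [p * V(k+1, i) + (1-p) * V(k+1, i+1)].
  V(2,0) = exp(-r*dt) * [p*46.216504 + (1-p)*9.058491] = 25.096627
  V(2,1) = exp(-r*dt) * [p*9.058491 + (1-p)*0.000000] = 4.003474
  V(2,2) = exp(-r*dt) * [p*0.000000 + (1-p)*0.000000] = 0.000000
  V(1,0) = exp(-r*dt) * [p*25.096627 + (1-p)*4.003474] = 13.155986
  V(1,1) = exp(-r*dt) * [p*4.003474 + (1-p)*0.000000] = 1.769368
  V(0,0) = exp(-r*dt) * [p*13.155986 + (1-p)*1.769368] = 6.726742


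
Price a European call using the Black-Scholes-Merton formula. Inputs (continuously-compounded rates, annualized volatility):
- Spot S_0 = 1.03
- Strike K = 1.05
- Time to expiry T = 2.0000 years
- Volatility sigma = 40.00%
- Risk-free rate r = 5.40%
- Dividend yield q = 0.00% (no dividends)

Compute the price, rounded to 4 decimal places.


d1 = (ln(S/K) + (r - q + 0.5*sigma^2) * T) / (sigma * sqrt(T)) = 0.43976498
d2 = d1 - sigma * sqrt(T) = -0.12592045
exp(-rT) = 0.89762760; exp(-qT) = 1.00000000
C = S_0 * exp(-qT) * N(d1) - K * exp(-rT) * N(d2)
N(d1) = 0.66994633; N(d2) = 0.44989745
C = 1.0300 * 1.00000000 * 0.66994633 - 1.0500 * 0.89762760 * 0.44989745 = 0.2660

Answer: Price = 0.2660


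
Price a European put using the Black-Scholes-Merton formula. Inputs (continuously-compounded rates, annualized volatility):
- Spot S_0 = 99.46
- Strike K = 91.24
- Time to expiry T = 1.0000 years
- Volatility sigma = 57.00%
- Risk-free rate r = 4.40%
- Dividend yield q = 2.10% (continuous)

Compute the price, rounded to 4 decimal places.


d1 = (ln(S/K) + (r - q + 0.5*sigma^2) * T) / (sigma * sqrt(T)) = 0.47668799
d2 = d1 - sigma * sqrt(T) = -0.09331201
exp(-rT) = 0.95695396; exp(-qT) = 0.97921896
P = K * exp(-rT) * N(-d2) - S_0 * exp(-qT) * N(-d1)
N(-d1) = 0.31679216; N(-d2) = 0.53717215
P = 91.2400 * 0.95695396 * 0.53717215 - 99.4600 * 0.97921896 * 0.31679216 = 16.0485

Answer: Price = 16.0485


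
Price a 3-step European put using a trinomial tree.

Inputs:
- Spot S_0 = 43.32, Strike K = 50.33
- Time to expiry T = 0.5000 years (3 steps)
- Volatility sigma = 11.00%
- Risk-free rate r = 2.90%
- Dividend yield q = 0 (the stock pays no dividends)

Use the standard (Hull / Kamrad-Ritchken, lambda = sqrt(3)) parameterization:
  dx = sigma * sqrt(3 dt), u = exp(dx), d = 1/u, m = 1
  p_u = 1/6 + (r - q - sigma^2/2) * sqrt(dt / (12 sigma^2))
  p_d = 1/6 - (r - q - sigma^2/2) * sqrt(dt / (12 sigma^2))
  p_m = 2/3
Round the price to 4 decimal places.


Answer: Price = V(0,0) = 6.3369

Derivation:
dt = T/N = 0.166667; dx = sigma*sqrt(3*dt) = 0.077782
u = exp(dx) = 1.080887; d = 1/u = 0.925166
p_u = 0.191255, p_m = 0.666667, p_d = 0.142079
Discount per step: exp(-r*dt) = 0.995178
Stock lattice S(k, j) with j the centered position index:
  k=0: S(0,+0) = 43.3200
  k=1: S(1,-1) = 40.0782; S(1,+0) = 43.3200; S(1,+1) = 46.8240
  k=2: S(2,-2) = 37.0790; S(2,-1) = 40.0782; S(2,+0) = 43.3200; S(2,+1) = 46.8240; S(2,+2) = 50.6115
  k=3: S(3,-3) = 34.3042; S(3,-2) = 37.0790; S(3,-1) = 40.0782; S(3,+0) = 43.3200; S(3,+1) = 46.8240; S(3,+2) = 50.6115; S(3,+3) = 54.7052
Terminal payoffs V(N, j) = max(K - S_T, 0):
  V(3,-3) = 16.025752; V(3,-2) = 13.250994; V(3,-1) = 10.251795; V(3,+0) = 7.010000; V(3,+1) = 3.505987; V(3,+2) = 0.000000; V(3,+3) = 0.000000
Backward induction: V(k, j) = exp(-r*dt) * [p_u * V(k+1, j+1) + p_m * V(k+1, j) + p_d * V(k+1, j-1)]
  V(2,-2) = exp(-r*dt) * [p_u*10.251795 + p_m*13.250994 + p_d*16.025752] = 13.008590
  V(2,-1) = exp(-r*dt) * [p_u*7.010000 + p_m*10.251795 + p_d*13.250994] = 10.009413
  V(2,+0) = exp(-r*dt) * [p_u*3.505987 + p_m*7.010000 + p_d*10.251795] = 6.767641
  V(2,+1) = exp(-r*dt) * [p_u*0.000000 + p_m*3.505987 + p_d*7.010000] = 3.317224
  V(2,+2) = exp(-r*dt) * [p_u*0.000000 + p_m*0.000000 + p_d*3.505987] = 0.495724
  V(1,-1) = exp(-r*dt) * [p_u*6.767641 + p_m*10.009413 + p_d*13.008590] = 9.768200
  V(1,+0) = exp(-r*dt) * [p_u*3.317224 + p_m*6.767641 + p_d*10.009413] = 6.536649
  V(1,+1) = exp(-r*dt) * [p_u*0.495724 + p_m*3.317224 + p_d*6.767641] = 3.252073
  V(0,+0) = exp(-r*dt) * [p_u*3.252073 + p_m*6.536649 + p_d*9.768200] = 6.336890


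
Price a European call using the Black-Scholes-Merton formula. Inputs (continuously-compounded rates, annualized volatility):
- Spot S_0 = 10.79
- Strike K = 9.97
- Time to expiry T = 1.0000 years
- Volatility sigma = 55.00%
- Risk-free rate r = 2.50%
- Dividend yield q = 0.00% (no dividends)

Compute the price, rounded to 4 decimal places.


d1 = (ln(S/K) + (r - q + 0.5*sigma^2) * T) / (sigma * sqrt(T)) = 0.46416217
d2 = d1 - sigma * sqrt(T) = -0.08583783
exp(-rT) = 0.97530991; exp(-qT) = 1.00000000
C = S_0 * exp(-qT) * N(d1) - K * exp(-rT) * N(d2)
N(d1) = 0.67873422; N(d2) = 0.46579767
C = 10.7900 * 1.00000000 * 0.67873422 - 9.9700 * 0.97530991 * 0.46579767 = 2.7942

Answer: Price = 2.7942


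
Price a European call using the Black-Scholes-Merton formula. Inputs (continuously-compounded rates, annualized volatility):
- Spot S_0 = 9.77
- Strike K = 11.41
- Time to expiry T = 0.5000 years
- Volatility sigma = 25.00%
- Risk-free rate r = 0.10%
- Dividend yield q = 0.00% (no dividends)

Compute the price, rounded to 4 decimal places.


Answer: Price = 0.1957

Derivation:
d1 = (ln(S/K) + (r - q + 0.5*sigma^2) * T) / (sigma * sqrt(T)) = -0.78657822
d2 = d1 - sigma * sqrt(T) = -0.96335491
exp(-rT) = 0.99950012; exp(-qT) = 1.00000000
C = S_0 * exp(-qT) * N(d1) - K * exp(-rT) * N(d2)
N(d1) = 0.21576441; N(d2) = 0.16768472
C = 9.7700 * 1.00000000 * 0.21576441 - 11.4100 * 0.99950012 * 0.16768472 = 0.1957


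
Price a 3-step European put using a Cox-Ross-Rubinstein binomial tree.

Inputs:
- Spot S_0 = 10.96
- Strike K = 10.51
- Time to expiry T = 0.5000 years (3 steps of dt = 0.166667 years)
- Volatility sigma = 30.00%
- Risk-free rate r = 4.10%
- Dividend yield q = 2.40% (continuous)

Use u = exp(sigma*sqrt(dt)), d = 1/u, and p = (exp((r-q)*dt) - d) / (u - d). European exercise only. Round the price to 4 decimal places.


Answer: Price = V(0,0) = 0.7097

Derivation:
dt = T/N = 0.166667
u = exp(sigma*sqrt(dt)) = 1.130290; d = 1/u = 0.884728
p = (exp((r-q)*dt) - d) / (u - d) = 0.480974
Discount per step: exp(-r*dt) = 0.993190
Stock lattice S(k, i) with i counting down-moves:
  k=0: S(0,0) = 10.9600
  k=1: S(1,0) = 12.3880; S(1,1) = 9.6966
  k=2: S(2,0) = 14.0020; S(2,1) = 10.9600; S(2,2) = 8.5789
  k=3: S(3,0) = 15.8263; S(3,1) = 12.3880; S(3,2) = 9.6966; S(3,3) = 7.5900
Terminal payoffs V(N, i) = max(K - S_T, 0):
  V(3,0) = 0.000000; V(3,1) = 0.000000; V(3,2) = 0.813376; V(3,3) = 2.920021
Backward induction: V(k, i) = exp(-r*dt) * [p * V(k+1, i) + (1-p) * V(k+1, i+1)].
  V(2,0) = exp(-r*dt) * [p*0.000000 + (1-p)*0.000000] = 0.000000
  V(2,1) = exp(-r*dt) * [p*0.000000 + (1-p)*0.813376] = 0.419288
  V(2,2) = exp(-r*dt) * [p*0.813376 + (1-p)*2.920021] = 1.893794
  V(1,0) = exp(-r*dt) * [p*0.000000 + (1-p)*0.419288] = 0.216139
  V(1,1) = exp(-r*dt) * [p*0.419288 + (1-p)*1.893794] = 1.176528
  V(0,0) = exp(-r*dt) * [p*0.216139 + (1-p)*1.176528] = 0.709739


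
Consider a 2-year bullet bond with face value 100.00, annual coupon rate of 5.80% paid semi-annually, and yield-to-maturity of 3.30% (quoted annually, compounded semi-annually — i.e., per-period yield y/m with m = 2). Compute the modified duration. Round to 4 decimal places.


Answer: Modified duration = 1.8881

Derivation:
Coupon per period c = face * coupon_rate / m = 2.900000
Periods per year m = 2; per-period yield y/m = 0.016500
Number of cashflows N = 4
Cashflows (t years, CF_t, discount factor 1/(1+y/m)^(m*t), PV):
  t = 0.5000: CF_t = 2.900000, DF = 0.983768, PV = 2.852927
  t = 1.0000: CF_t = 2.900000, DF = 0.967799, PV = 2.806618
  t = 1.5000: CF_t = 2.900000, DF = 0.952090, PV = 2.761060
  t = 2.0000: CF_t = 102.900000, DF = 0.936635, PV = 96.379761
Price P = sum_t PV_t = 104.800365
First compute Macaulay numerator sum_t t * PV_t:
  t * PV_t at t = 0.5000: 1.426463
  t * PV_t at t = 1.0000: 2.806618
  t * PV_t at t = 1.5000: 4.141590
  t * PV_t at t = 2.0000: 192.759521
Macaulay duration D = 201.134192 / 104.800365 = 1.919213
Modified duration = D / (1 + y/m) = 1.919213 / (1 + 0.016500) = 1.888060


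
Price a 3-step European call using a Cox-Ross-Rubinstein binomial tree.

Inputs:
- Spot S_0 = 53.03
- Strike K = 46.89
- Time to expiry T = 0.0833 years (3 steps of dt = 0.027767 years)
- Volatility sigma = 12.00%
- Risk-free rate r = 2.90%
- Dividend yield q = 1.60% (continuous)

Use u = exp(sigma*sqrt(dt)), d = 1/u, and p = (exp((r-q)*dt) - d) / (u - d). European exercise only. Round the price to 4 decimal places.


Answer: Price = V(0,0) = 6.1825

Derivation:
dt = T/N = 0.027767
u = exp(sigma*sqrt(dt)) = 1.020197; d = 1/u = 0.980203
p = (exp((r-q)*dt) - d) / (u - d) = 0.504028
Discount per step: exp(-r*dt) = 0.999195
Stock lattice S(k, i) with i counting down-moves:
  k=0: S(0,0) = 53.0300
  k=1: S(1,0) = 54.1011; S(1,1) = 51.9801
  k=2: S(2,0) = 55.1938; S(2,1) = 53.0300; S(2,2) = 50.9511
  k=3: S(3,0) = 56.3085; S(3,1) = 54.1011; S(3,2) = 51.9801; S(3,3) = 49.9424
Terminal payoffs V(N, i) = max(S_T - K, 0):
  V(3,0) = 9.418516; V(3,1) = 7.211061; V(3,2) = 5.090144; V(3,3) = 3.052373
Backward induction: V(k, i) = exp(-r*dt) * [p * V(k+1, i) + (1-p) * V(k+1, i+1)].
  V(2,0) = exp(-r*dt) * [p*9.418516 + (1-p)*7.211061] = 8.316981
  V(2,1) = exp(-r*dt) * [p*7.211061 + (1-p)*5.090144] = 6.154188
  V(2,2) = exp(-r*dt) * [p*5.090144 + (1-p)*3.052373] = 4.076183
  V(1,0) = exp(-r*dt) * [p*8.316981 + (1-p)*6.154188] = 7.238465
  V(1,1) = exp(-r*dt) * [p*6.154188 + (1-p)*4.076183] = 5.119432
  V(0,0) = exp(-r*dt) * [p*7.238465 + (1-p)*5.119432] = 6.182504


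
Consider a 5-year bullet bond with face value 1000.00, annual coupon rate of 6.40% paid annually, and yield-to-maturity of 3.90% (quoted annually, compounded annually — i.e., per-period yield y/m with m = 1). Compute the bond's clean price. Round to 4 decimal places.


Answer: Price = 1111.6089

Derivation:
Coupon per period c = face * coupon_rate / m = 64.000000
Periods per year m = 1; per-period yield y/m = 0.039000
Number of cashflows N = 5
Cashflows (t years, CF_t, discount factor 1/(1+y/m)^(m*t), PV):
  t = 1.0000: CF_t = 64.000000, DF = 0.962464, PV = 61.597690
  t = 2.0000: CF_t = 64.000000, DF = 0.926337, PV = 59.285554
  t = 3.0000: CF_t = 64.000000, DF = 0.891566, PV = 57.060205
  t = 4.0000: CF_t = 64.000000, DF = 0.858100, PV = 54.918388
  t = 5.0000: CF_t = 1064.000000, DF = 0.825890, PV = 878.747070
Price P = sum_t PV_t = 1111.608908


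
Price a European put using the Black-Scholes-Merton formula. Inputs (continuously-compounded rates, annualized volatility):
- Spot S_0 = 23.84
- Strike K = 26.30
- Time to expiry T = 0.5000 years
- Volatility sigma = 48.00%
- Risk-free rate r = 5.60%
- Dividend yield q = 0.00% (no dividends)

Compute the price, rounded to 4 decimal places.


d1 = (ln(S/K) + (r - q + 0.5*sigma^2) * T) / (sigma * sqrt(T)) = -0.03713518
d2 = d1 - sigma * sqrt(T) = -0.37654643
exp(-rT) = 0.97238837; exp(-qT) = 1.00000000
P = K * exp(-rT) * N(-d2) - S_0 * exp(-qT) * N(-d1)
N(-d1) = 0.51481139; N(-d2) = 0.64674465
P = 26.3000 * 0.97238837 * 0.64674465 - 23.8400 * 1.00000000 * 0.51481139 = 4.2666

Answer: Price = 4.2666


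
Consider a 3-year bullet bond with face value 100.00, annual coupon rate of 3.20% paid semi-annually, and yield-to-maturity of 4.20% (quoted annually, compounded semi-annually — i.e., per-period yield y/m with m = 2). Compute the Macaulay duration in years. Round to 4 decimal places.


Coupon per period c = face * coupon_rate / m = 1.600000
Periods per year m = 2; per-period yield y/m = 0.021000
Number of cashflows N = 6
Cashflows (t years, CF_t, discount factor 1/(1+y/m)^(m*t), PV):
  t = 0.5000: CF_t = 1.600000, DF = 0.979432, PV = 1.567091
  t = 1.0000: CF_t = 1.600000, DF = 0.959287, PV = 1.534859
  t = 1.5000: CF_t = 1.600000, DF = 0.939556, PV = 1.503290
  t = 2.0000: CF_t = 1.600000, DF = 0.920231, PV = 1.472370
  t = 2.5000: CF_t = 1.600000, DF = 0.901304, PV = 1.442086
  t = 3.0000: CF_t = 101.600000, DF = 0.882766, PV = 89.689015
Price P = sum_t PV_t = 97.208712
Macaulay numerator sum_t t * PV_t:
  t * PV_t at t = 0.5000: 0.783546
  t * PV_t at t = 1.0000: 1.534859
  t * PV_t at t = 1.5000: 2.254935
  t * PV_t at t = 2.0000: 2.944740
  t * PV_t at t = 2.5000: 3.605216
  t * PV_t at t = 3.0000: 269.067046
Macaulay duration D = (sum_t t * PV_t) / P = 280.190341 / 97.208712 = 2.882358

Answer: Macaulay duration = 2.8824 years


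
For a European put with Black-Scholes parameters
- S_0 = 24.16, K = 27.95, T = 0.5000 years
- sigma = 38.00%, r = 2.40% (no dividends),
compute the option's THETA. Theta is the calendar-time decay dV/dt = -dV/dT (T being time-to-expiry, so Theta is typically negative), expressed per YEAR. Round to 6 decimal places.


Answer: Theta = -1.936437

Derivation:
d1 = -0.3632996538; d2 = -0.6320002306
phi(d1) = 0.3734646768; exp(-qT) = 1.0000000000; exp(-rT) = 0.9880717129
Theta = -S*exp(-qT)*phi(d1)*sigma/(2*sqrt(T)) + r*K*exp(-rT)*N(-d2) - q*S*exp(-qT)*N(-d1)
N(-d1) = 0.6418094740; N(-d2) = 0.7363066367; sqrt(T) = 0.7071067812
Term 1 = -24.1600 * 1.0000000000 * 0.3734646768 * 0.3800 / (2 * 0.7071067812) = -2.4244602060
Term 2 = 0.0240 * 27.9500 * 0.9880717129 * 0.7363066367 = 0.4880229380
Term 3 = 0 (no dividend yield, q = 0)
Theta = -2.4244602060 + (0.4880229380) + (0.0000000000) = -1.936437


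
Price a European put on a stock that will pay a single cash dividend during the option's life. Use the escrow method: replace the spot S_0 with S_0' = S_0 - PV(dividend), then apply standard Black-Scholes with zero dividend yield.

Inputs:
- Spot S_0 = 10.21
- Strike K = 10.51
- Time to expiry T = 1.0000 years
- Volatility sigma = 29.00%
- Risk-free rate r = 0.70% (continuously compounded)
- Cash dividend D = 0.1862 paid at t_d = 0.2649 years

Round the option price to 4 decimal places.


PV(D) = D * exp(-r * t_d) = 0.1862 * 0.99814742 = 0.18585505
S_0' = S_0 - PV(D) = 10.2100 - 0.18585505 = 10.02414495
d1 = (ln(S_0'/K) + (r + sigma^2/2)*T) / (sigma*sqrt(T)) = 0.00592929
d2 = d1 - sigma*sqrt(T) = -0.28407071
exp(-rT) = 0.99302444
N(-d1) = 0.49763457; N(-d2) = 0.61182191
P = K * exp(-rT) * N(-d2) - S_0' * N(-d1) = 10.5100 * 0.99302444 * 0.61182191 - 10.02414495 * 0.49763457 = 1.3970

Answer: Price = 1.3970


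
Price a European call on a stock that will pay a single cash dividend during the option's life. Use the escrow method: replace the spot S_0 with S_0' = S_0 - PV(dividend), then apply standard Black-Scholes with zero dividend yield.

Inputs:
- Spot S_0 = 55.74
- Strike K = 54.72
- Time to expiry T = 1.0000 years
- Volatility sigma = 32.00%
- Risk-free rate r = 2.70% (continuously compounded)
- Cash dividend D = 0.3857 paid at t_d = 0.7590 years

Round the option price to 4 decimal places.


PV(D) = D * exp(-r * t_d) = 0.3857 * 0.97971555 = 0.37787629
S_0' = S_0 - PV(D) = 55.7400 - 0.37787629 = 55.36212371
d1 = (ln(S_0'/K) + (r + sigma^2/2)*T) / (sigma*sqrt(T)) = 0.28083250
d2 = d1 - sigma*sqrt(T) = -0.03916750
exp(-rT) = 0.97336124
N(d1) = 0.61058056; N(d2) = 0.48437842
C = S_0' * N(d1) - K * exp(-rT) * N(d2) = 55.36212371 * 0.61058056 - 54.7200 * 0.97336124 * 0.48437842 = 8.0039

Answer: Price = 8.0039


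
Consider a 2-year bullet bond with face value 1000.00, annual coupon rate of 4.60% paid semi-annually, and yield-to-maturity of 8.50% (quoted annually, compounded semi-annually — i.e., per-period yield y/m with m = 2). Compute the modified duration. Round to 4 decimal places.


Answer: Modified duration = 1.8520

Derivation:
Coupon per period c = face * coupon_rate / m = 23.000000
Periods per year m = 2; per-period yield y/m = 0.042500
Number of cashflows N = 4
Cashflows (t years, CF_t, discount factor 1/(1+y/m)^(m*t), PV):
  t = 0.5000: CF_t = 23.000000, DF = 0.959233, PV = 22.062350
  t = 1.0000: CF_t = 23.000000, DF = 0.920127, PV = 21.162926
  t = 1.5000: CF_t = 23.000000, DF = 0.882616, PV = 20.300169
  t = 2.0000: CF_t = 1023.000000, DF = 0.846634, PV = 866.106662
Price P = sum_t PV_t = 929.632106
First compute Macaulay numerator sum_t t * PV_t:
  t * PV_t at t = 0.5000: 11.031175
  t * PV_t at t = 1.0000: 21.162926
  t * PV_t at t = 1.5000: 30.450253
  t * PV_t at t = 2.0000: 1732.213324
Macaulay duration D = 1794.857678 / 929.632106 = 1.930718
Modified duration = D / (1 + y/m) = 1.930718 / (1 + 0.042500) = 1.852008


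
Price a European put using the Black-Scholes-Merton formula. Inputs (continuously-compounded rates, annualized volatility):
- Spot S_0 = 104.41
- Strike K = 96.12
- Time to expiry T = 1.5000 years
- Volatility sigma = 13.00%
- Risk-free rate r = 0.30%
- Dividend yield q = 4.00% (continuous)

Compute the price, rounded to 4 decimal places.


d1 = (ln(S/K) + (r - q + 0.5*sigma^2) * T) / (sigma * sqrt(T)) = 0.25062077
d2 = d1 - sigma * sqrt(T) = 0.09140394
exp(-rT) = 0.99551011; exp(-qT) = 0.94176453
P = K * exp(-rT) * N(-d2) - S_0 * exp(-qT) * N(-d1)
N(-d1) = 0.40105366; N(-d2) = 0.46358582
P = 96.1200 * 0.99551011 * 0.46358582 - 104.4100 * 0.94176453 * 0.40105366 = 4.9243

Answer: Price = 4.9243


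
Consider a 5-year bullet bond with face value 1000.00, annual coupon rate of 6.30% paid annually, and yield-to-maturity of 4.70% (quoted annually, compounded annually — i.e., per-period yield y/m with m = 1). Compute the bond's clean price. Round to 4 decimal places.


Answer: Price = 1069.8499

Derivation:
Coupon per period c = face * coupon_rate / m = 63.000000
Periods per year m = 1; per-period yield y/m = 0.047000
Number of cashflows N = 5
Cashflows (t years, CF_t, discount factor 1/(1+y/m)^(m*t), PV):
  t = 1.0000: CF_t = 63.000000, DF = 0.955110, PV = 60.171920
  t = 2.0000: CF_t = 63.000000, DF = 0.912235, PV = 57.470793
  t = 3.0000: CF_t = 63.000000, DF = 0.871284, PV = 54.890919
  t = 4.0000: CF_t = 63.000000, DF = 0.832172, PV = 52.426857
  t = 5.0000: CF_t = 1063.000000, DF = 0.794816, PV = 844.889390
Price P = sum_t PV_t = 1069.849878


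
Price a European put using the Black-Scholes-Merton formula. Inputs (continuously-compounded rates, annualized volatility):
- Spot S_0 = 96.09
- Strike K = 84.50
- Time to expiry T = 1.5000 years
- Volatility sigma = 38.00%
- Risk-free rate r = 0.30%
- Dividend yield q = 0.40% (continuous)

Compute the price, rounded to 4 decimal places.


Answer: Price = 11.4297

Derivation:
d1 = (ln(S/K) + (r - q + 0.5*sigma^2) * T) / (sigma * sqrt(T)) = 0.50565573
d2 = d1 - sigma * sqrt(T) = 0.04025268
exp(-rT) = 0.99551011; exp(-qT) = 0.99401796
P = K * exp(-rT) * N(-d2) - S_0 * exp(-qT) * N(-d1)
N(-d1) = 0.30654918; N(-d2) = 0.48394584
P = 84.5000 * 0.99551011 * 0.48394584 - 96.0900 * 0.99401796 * 0.30654918 = 11.4297


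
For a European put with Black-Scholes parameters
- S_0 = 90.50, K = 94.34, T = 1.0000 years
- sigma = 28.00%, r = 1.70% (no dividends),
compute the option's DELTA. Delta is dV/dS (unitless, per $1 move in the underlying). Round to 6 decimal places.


Answer: Delta = -0.479144

Derivation:
d1 = 0.0523020459; d2 = -0.2276979541
phi(d1) = 0.3983969993; exp(-qT) = 1.0000000000; exp(-rT) = 0.9831436846
N(-d1) = 0.4791440116
Delta = -exp(-qT) * N(-d1) = -1.0000000000 * 0.4791440116 = -0.479144


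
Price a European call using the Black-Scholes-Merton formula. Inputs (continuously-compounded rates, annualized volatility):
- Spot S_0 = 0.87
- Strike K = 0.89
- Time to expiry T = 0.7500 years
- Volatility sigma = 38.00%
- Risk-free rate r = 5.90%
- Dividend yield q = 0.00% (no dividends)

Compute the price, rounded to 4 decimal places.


d1 = (ln(S/K) + (r - q + 0.5*sigma^2) * T) / (sigma * sqrt(T)) = 0.22994266
d2 = d1 - sigma * sqrt(T) = -0.09914700
exp(-rT) = 0.95671475; exp(-qT) = 1.00000000
C = S_0 * exp(-qT) * N(d1) - K * exp(-rT) * N(d2)
N(d1) = 0.59093184; N(d2) = 0.46051078
C = 0.8700 * 1.00000000 * 0.59093184 - 0.8900 * 0.95671475 * 0.46051078 = 0.1220

Answer: Price = 0.1220


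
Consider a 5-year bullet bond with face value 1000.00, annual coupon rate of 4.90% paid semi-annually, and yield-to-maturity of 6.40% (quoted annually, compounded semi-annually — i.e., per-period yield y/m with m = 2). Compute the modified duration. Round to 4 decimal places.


Coupon per period c = face * coupon_rate / m = 24.500000
Periods per year m = 2; per-period yield y/m = 0.032000
Number of cashflows N = 10
Cashflows (t years, CF_t, discount factor 1/(1+y/m)^(m*t), PV):
  t = 0.5000: CF_t = 24.500000, DF = 0.968992, PV = 23.740310
  t = 1.0000: CF_t = 24.500000, DF = 0.938946, PV = 23.004176
  t = 1.5000: CF_t = 24.500000, DF = 0.909831, PV = 22.290869
  t = 2.0000: CF_t = 24.500000, DF = 0.881620, PV = 21.599679
  t = 2.5000: CF_t = 24.500000, DF = 0.854283, PV = 20.929921
  t = 3.0000: CF_t = 24.500000, DF = 0.827793, PV = 20.280932
  t = 3.5000: CF_t = 24.500000, DF = 0.802125, PV = 19.652066
  t = 4.0000: CF_t = 24.500000, DF = 0.777253, PV = 19.042699
  t = 4.5000: CF_t = 24.500000, DF = 0.753152, PV = 18.452228
  t = 5.0000: CF_t = 1024.500000, DF = 0.729799, PV = 747.678668
Price P = sum_t PV_t = 936.671547
First compute Macaulay numerator sum_t t * PV_t:
  t * PV_t at t = 0.5000: 11.870155
  t * PV_t at t = 1.0000: 23.004176
  t * PV_t at t = 1.5000: 33.436303
  t * PV_t at t = 2.0000: 43.199358
  t * PV_t at t = 2.5000: 52.324804
  t * PV_t at t = 3.0000: 60.842795
  t * PV_t at t = 3.5000: 68.782229
  t * PV_t at t = 4.0000: 76.170797
  t * PV_t at t = 4.5000: 83.035025
  t * PV_t at t = 5.0000: 3738.393339
Macaulay duration D = 4191.058981 / 936.671547 = 4.474417
Modified duration = D / (1 + y/m) = 4.474417 / (1 + 0.032000) = 4.335675

Answer: Modified duration = 4.3357


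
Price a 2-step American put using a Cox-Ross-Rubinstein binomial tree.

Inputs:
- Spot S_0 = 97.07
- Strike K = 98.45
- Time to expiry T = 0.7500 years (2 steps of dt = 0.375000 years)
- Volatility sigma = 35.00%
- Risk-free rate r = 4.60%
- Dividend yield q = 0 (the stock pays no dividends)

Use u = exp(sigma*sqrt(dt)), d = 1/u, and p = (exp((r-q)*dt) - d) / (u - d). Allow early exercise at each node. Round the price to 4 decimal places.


Answer: Price = V(0,0) = 10.4733

Derivation:
dt = T/N = 0.375000
u = exp(sigma*sqrt(dt)) = 1.239032; d = 1/u = 0.807082
p = (exp((r-q)*dt) - d) / (u - d) = 0.486903
Discount per step: exp(-r*dt) = 0.982898
Stock lattice S(k, i) with i counting down-moves:
  k=0: S(0,0) = 97.0700
  k=1: S(1,0) = 120.2728; S(1,1) = 78.3434
  k=2: S(2,0) = 149.0219; S(2,1) = 97.0700; S(2,2) = 63.2295
Terminal payoffs V(N, i) = max(K - S_T, 0):
  V(2,0) = 0.000000; V(2,1) = 1.380000; V(2,2) = 35.220456
Backward induction: V(k, i) = exp(-r*dt) * [p * V(k+1, i) + (1-p) * V(k+1, i+1)]; then take max(V_cont, immediate exercise) for American.
  V(1,0) = exp(-r*dt) * [p*0.000000 + (1-p)*1.380000] = 0.695964; exercise = 0.000000; V(1,0) = max -> 0.695964
  V(1,1) = exp(-r*dt) * [p*1.380000 + (1-p)*35.220456] = 18.422879; exercise = 20.106577; V(1,1) = max -> 20.106577
  V(0,0) = exp(-r*dt) * [p*0.695964 + (1-p)*20.106577] = 10.473257; exercise = 1.380000; V(0,0) = max -> 10.473257


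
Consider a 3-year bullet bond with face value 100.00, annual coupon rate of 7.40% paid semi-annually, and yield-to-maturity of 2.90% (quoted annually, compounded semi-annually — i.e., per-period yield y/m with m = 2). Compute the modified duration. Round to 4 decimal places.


Answer: Modified duration = 2.7227

Derivation:
Coupon per period c = face * coupon_rate / m = 3.700000
Periods per year m = 2; per-period yield y/m = 0.014500
Number of cashflows N = 6
Cashflows (t years, CF_t, discount factor 1/(1+y/m)^(m*t), PV):
  t = 0.5000: CF_t = 3.700000, DF = 0.985707, PV = 3.647117
  t = 1.0000: CF_t = 3.700000, DF = 0.971619, PV = 3.594989
  t = 1.5000: CF_t = 3.700000, DF = 0.957732, PV = 3.543607
  t = 2.0000: CF_t = 3.700000, DF = 0.944043, PV = 3.492959
  t = 2.5000: CF_t = 3.700000, DF = 0.930550, PV = 3.443035
  t = 3.0000: CF_t = 103.700000, DF = 0.917250, PV = 95.118819
Price P = sum_t PV_t = 112.840527
First compute Macaulay numerator sum_t t * PV_t:
  t * PV_t at t = 0.5000: 1.823558
  t * PV_t at t = 1.0000: 3.594989
  t * PV_t at t = 1.5000: 5.315411
  t * PV_t at t = 2.0000: 6.985918
  t * PV_t at t = 2.5000: 8.607588
  t * PV_t at t = 3.0000: 285.356456
Macaulay duration D = 311.683921 / 112.840527 = 2.762163
Modified duration = D / (1 + y/m) = 2.762163 / (1 + 0.014500) = 2.722684


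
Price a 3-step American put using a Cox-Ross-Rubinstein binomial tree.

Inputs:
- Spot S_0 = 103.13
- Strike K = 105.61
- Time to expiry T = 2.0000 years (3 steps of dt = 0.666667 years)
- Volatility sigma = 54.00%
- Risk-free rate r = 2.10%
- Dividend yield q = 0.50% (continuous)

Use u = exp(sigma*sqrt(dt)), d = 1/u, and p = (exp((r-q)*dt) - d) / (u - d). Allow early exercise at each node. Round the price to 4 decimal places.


Answer: Price = V(0,0) = 32.5899

Derivation:
dt = T/N = 0.666667
u = exp(sigma*sqrt(dt)) = 1.554118; d = 1/u = 0.643452
p = (exp((r-q)*dt) - d) / (u - d) = 0.403300
Discount per step: exp(-r*dt) = 0.986098
Stock lattice S(k, i) with i counting down-moves:
  k=0: S(0,0) = 103.1300
  k=1: S(1,0) = 160.2762; S(1,1) = 66.3592
  k=2: S(2,0) = 249.0881; S(2,1) = 103.1300; S(2,2) = 42.6989
  k=3: S(3,0) = 387.1123; S(3,1) = 160.2762; S(3,2) = 66.3592; S(3,3) = 27.4747
Terminal payoffs V(N, i) = max(K - S_T, 0):
  V(3,0) = 0.000000; V(3,1) = 0.000000; V(3,2) = 39.250816; V(3,3) = 78.135292
Backward induction: V(k, i) = exp(-r*dt) * [p * V(k+1, i) + (1-p) * V(k+1, i+1)]; then take max(V_cont, immediate exercise) for American.
  V(2,0) = exp(-r*dt) * [p*0.000000 + (1-p)*0.000000] = 0.000000; exercise = 0.000000; V(2,0) = max -> 0.000000
  V(2,1) = exp(-r*dt) * [p*0.000000 + (1-p)*39.250816] = 23.095340; exercise = 2.480000; V(2,1) = max -> 23.095340
  V(2,2) = exp(-r*dt) * [p*39.250816 + (1-p)*78.135292] = 61.584918; exercise = 62.911063; V(2,2) = max -> 62.911063
  V(1,0) = exp(-r*dt) * [p*0.000000 + (1-p)*23.095340] = 13.589392; exercise = 0.000000; V(1,0) = max -> 13.589392
  V(1,1) = exp(-r*dt) * [p*23.095340 + (1-p)*62.911063] = 46.201992; exercise = 39.250816; V(1,1) = max -> 46.201992
  V(0,0) = exp(-r*dt) * [p*13.589392 + (1-p)*46.201992] = 32.589853; exercise = 2.480000; V(0,0) = max -> 32.589853


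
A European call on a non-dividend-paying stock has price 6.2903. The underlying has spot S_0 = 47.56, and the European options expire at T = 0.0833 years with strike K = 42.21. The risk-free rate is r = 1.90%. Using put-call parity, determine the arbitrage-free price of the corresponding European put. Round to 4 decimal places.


Answer: Put price = 0.8735

Derivation:
Put-call parity: C - P = S_0 * exp(-qT) - K * exp(-rT).
S_0 * exp(-qT) = 47.5600 * 1.00000000 = 47.56000000
K * exp(-rT) = 42.2100 * 0.99841855 = 42.14324707
P = C - S*exp(-qT) + K*exp(-rT)
P = 6.2903 - 47.56000000 + 42.14324707 = 0.8735


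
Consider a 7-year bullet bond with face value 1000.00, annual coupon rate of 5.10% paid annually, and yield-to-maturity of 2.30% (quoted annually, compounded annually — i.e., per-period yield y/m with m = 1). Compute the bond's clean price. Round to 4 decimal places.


Coupon per period c = face * coupon_rate / m = 51.000000
Periods per year m = 1; per-period yield y/m = 0.023000
Number of cashflows N = 7
Cashflows (t years, CF_t, discount factor 1/(1+y/m)^(m*t), PV):
  t = 1.0000: CF_t = 51.000000, DF = 0.977517, PV = 49.853372
  t = 2.0000: CF_t = 51.000000, DF = 0.955540, PV = 48.732524
  t = 3.0000: CF_t = 51.000000, DF = 0.934056, PV = 47.636876
  t = 4.0000: CF_t = 51.000000, DF = 0.913056, PV = 46.565861
  t = 5.0000: CF_t = 51.000000, DF = 0.892528, PV = 45.518926
  t = 6.0000: CF_t = 51.000000, DF = 0.872461, PV = 44.495529
  t = 7.0000: CF_t = 1051.000000, DF = 0.852846, PV = 896.341037
Price P = sum_t PV_t = 1179.144126

Answer: Price = 1179.1441


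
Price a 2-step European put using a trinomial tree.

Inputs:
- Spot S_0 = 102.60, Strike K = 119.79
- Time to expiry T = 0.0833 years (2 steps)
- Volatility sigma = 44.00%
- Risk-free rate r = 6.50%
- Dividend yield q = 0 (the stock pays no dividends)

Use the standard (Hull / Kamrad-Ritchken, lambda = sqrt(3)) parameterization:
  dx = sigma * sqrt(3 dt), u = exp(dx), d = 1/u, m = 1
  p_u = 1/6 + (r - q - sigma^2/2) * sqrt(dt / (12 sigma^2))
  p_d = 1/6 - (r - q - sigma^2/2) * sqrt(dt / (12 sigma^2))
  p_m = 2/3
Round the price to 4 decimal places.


Answer: Price = V(0,0) = 17.0907

Derivation:
dt = T/N = 0.041650; dx = sigma*sqrt(3*dt) = 0.155532
u = exp(dx) = 1.168280; d = 1/u = 0.855959
p_u = 0.162409, p_m = 0.666667, p_d = 0.170925
Discount per step: exp(-r*dt) = 0.997296
Stock lattice S(k, j) with j the centered position index:
  k=0: S(0,+0) = 102.6000
  k=1: S(1,-1) = 87.8214; S(1,+0) = 102.6000; S(1,+1) = 119.8655
  k=2: S(2,-2) = 75.1716; S(2,-1) = 87.8214; S(2,+0) = 102.6000; S(2,+1) = 119.8655; S(2,+2) = 140.0364
Terminal payoffs V(N, j) = max(K - S_T, 0):
  V(2,-2) = 44.618424; V(2,-1) = 31.968569; V(2,+0) = 17.190000; V(2,+1) = 0.000000; V(2,+2) = 0.000000
Backward induction: V(k, j) = exp(-r*dt) * [p_u * V(k+1, j+1) + p_m * V(k+1, j) + p_d * V(k+1, j-1)]
  V(1,-1) = exp(-r*dt) * [p_u*17.190000 + p_m*31.968569 + p_d*44.618424] = 31.644783
  V(1,+0) = exp(-r*dt) * [p_u*0.000000 + p_m*17.190000 + p_d*31.968569] = 16.878456
  V(1,+1) = exp(-r*dt) * [p_u*0.000000 + p_m*0.000000 + p_d*17.190000] = 2.930249
  V(0,+0) = exp(-r*dt) * [p_u*2.930249 + p_m*16.878456 + p_d*31.644783] = 17.090741


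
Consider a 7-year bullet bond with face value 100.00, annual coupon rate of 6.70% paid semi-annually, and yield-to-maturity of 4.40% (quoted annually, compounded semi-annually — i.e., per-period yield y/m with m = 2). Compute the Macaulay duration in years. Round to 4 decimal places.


Coupon per period c = face * coupon_rate / m = 3.350000
Periods per year m = 2; per-period yield y/m = 0.022000
Number of cashflows N = 14
Cashflows (t years, CF_t, discount factor 1/(1+y/m)^(m*t), PV):
  t = 0.5000: CF_t = 3.350000, DF = 0.978474, PV = 3.277886
  t = 1.0000: CF_t = 3.350000, DF = 0.957411, PV = 3.207325
  t = 1.5000: CF_t = 3.350000, DF = 0.936801, PV = 3.138283
  t = 2.0000: CF_t = 3.350000, DF = 0.916635, PV = 3.070727
  t = 2.5000: CF_t = 3.350000, DF = 0.896903, PV = 3.004625
  t = 3.0000: CF_t = 3.350000, DF = 0.877596, PV = 2.939947
  t = 3.5000: CF_t = 3.350000, DF = 0.858704, PV = 2.876660
  t = 4.0000: CF_t = 3.350000, DF = 0.840220, PV = 2.814736
  t = 4.5000: CF_t = 3.350000, DF = 0.822133, PV = 2.754145
  t = 5.0000: CF_t = 3.350000, DF = 0.804435, PV = 2.694858
  t = 5.5000: CF_t = 3.350000, DF = 0.787119, PV = 2.636847
  t = 6.0000: CF_t = 3.350000, DF = 0.770175, PV = 2.580085
  t = 6.5000: CF_t = 3.350000, DF = 0.753596, PV = 2.524545
  t = 7.0000: CF_t = 103.350000, DF = 0.737373, PV = 76.207539
Price P = sum_t PV_t = 113.728209
Macaulay numerator sum_t t * PV_t:
  t * PV_t at t = 0.5000: 1.638943
  t * PV_t at t = 1.0000: 3.207325
  t * PV_t at t = 1.5000: 4.707425
  t * PV_t at t = 2.0000: 6.141454
  t * PV_t at t = 2.5000: 7.511563
  t * PV_t at t = 3.0000: 8.819840
  t * PV_t at t = 3.5000: 10.068310
  t * PV_t at t = 4.0000: 11.258943
  t * PV_t at t = 4.5000: 12.393651
  t * PV_t at t = 5.0000: 13.474289
  t * PV_t at t = 5.5000: 14.502659
  t * PV_t at t = 6.0000: 15.480512
  t * PV_t at t = 6.5000: 16.409544
  t * PV_t at t = 7.0000: 533.452776
Macaulay duration D = (sum_t t * PV_t) / P = 659.067235 / 113.728209 = 5.795108

Answer: Macaulay duration = 5.7951 years


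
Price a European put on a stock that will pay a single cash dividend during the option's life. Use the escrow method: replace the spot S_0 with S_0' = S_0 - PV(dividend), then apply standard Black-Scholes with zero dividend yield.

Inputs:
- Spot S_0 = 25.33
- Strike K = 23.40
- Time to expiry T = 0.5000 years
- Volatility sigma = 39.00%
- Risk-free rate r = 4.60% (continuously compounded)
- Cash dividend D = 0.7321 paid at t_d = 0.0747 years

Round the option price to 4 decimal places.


Answer: Price = 1.8268

Derivation:
PV(D) = D * exp(-r * t_d) = 0.7321 * 0.99656970 = 0.72958868
S_0' = S_0 - PV(D) = 25.3300 - 0.72958868 = 24.60041132
d1 = (ln(S_0'/K) + (r + sigma^2/2)*T) / (sigma*sqrt(T)) = 0.40269601
d2 = d1 - sigma*sqrt(T) = 0.12692437
exp(-rT) = 0.97726248
N(-d1) = 0.34358593; N(-d2) = 0.44950013
P = K * exp(-rT) * N(-d2) - S_0' * N(-d1) = 23.4000 * 0.97726248 * 0.44950013 - 24.60041132 * 0.34358593 = 1.8268


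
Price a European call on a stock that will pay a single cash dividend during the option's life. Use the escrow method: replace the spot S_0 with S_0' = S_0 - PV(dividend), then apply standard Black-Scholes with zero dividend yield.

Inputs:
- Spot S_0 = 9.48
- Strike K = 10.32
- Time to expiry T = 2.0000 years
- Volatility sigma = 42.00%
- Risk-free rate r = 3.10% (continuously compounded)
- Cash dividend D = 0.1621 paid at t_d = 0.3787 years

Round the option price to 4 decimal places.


Answer: Price = 2.0357

Derivation:
PV(D) = D * exp(-r * t_d) = 0.1621 * 0.98832894 = 0.16020812
S_0' = S_0 - PV(D) = 9.4800 - 0.16020812 = 9.31979188
d1 = (ln(S_0'/K) + (r + sigma^2/2)*T) / (sigma*sqrt(T)) = 0.22973653
d2 = d1 - sigma*sqrt(T) = -0.36423316
exp(-rT) = 0.93988289
N(d1) = 0.59085175; N(d2) = 0.35784195
C = S_0' * N(d1) - K * exp(-rT) * N(d2) = 9.31979188 * 0.59085175 - 10.3200 * 0.93988289 * 0.35784195 = 2.0357


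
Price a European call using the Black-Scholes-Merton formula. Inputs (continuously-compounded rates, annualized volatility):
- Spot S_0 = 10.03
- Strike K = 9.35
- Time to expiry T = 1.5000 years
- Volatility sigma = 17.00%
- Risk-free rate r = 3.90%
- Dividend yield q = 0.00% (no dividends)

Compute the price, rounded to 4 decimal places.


d1 = (ln(S/K) + (r - q + 0.5*sigma^2) * T) / (sigma * sqrt(T)) = 0.72225971
d2 = d1 - sigma * sqrt(T) = 0.51405308
exp(-rT) = 0.94317824; exp(-qT) = 1.00000000
C = S_0 * exp(-qT) * N(d1) - K * exp(-rT) * N(d2)
N(d1) = 0.76493259; N(d2) = 0.69639256
C = 10.0300 * 1.00000000 * 0.76493259 - 9.3500 * 0.94317824 * 0.69639256 = 1.5310

Answer: Price = 1.5310


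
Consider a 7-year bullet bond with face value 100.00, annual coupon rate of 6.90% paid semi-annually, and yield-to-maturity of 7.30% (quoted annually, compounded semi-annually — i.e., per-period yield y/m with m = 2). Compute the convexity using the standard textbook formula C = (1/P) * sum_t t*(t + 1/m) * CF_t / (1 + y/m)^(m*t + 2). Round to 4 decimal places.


Coupon per period c = face * coupon_rate / m = 3.450000
Periods per year m = 2; per-period yield y/m = 0.036500
Number of cashflows N = 14
Cashflows (t years, CF_t, discount factor 1/(1+y/m)^(m*t), PV):
  t = 0.5000: CF_t = 3.450000, DF = 0.964785, PV = 3.328509
  t = 1.0000: CF_t = 3.450000, DF = 0.930811, PV = 3.211297
  t = 1.5000: CF_t = 3.450000, DF = 0.898033, PV = 3.098212
  t = 2.0000: CF_t = 3.450000, DF = 0.866409, PV = 2.989110
  t = 2.5000: CF_t = 3.450000, DF = 0.835898, PV = 2.883849
  t = 3.0000: CF_t = 3.450000, DF = 0.806462, PV = 2.782296
  t = 3.5000: CF_t = 3.450000, DF = 0.778063, PV = 2.684318
  t = 4.0000: CF_t = 3.450000, DF = 0.750664, PV = 2.589791
  t = 4.5000: CF_t = 3.450000, DF = 0.724230, PV = 2.498592
  t = 5.0000: CF_t = 3.450000, DF = 0.698726, PV = 2.410605
  t = 5.5000: CF_t = 3.450000, DF = 0.674121, PV = 2.325716
  t = 6.0000: CF_t = 3.450000, DF = 0.650382, PV = 2.243817
  t = 6.5000: CF_t = 3.450000, DF = 0.627479, PV = 2.164802
  t = 7.0000: CF_t = 103.450000, DF = 0.605382, PV = 62.626798
Price P = sum_t PV_t = 97.837711
Convexity numerator sum_t t*(t + 1/m) * CF_t / (1+y/m)^(m*t + 2):
  t = 0.5000: term = 1.549106
  t = 1.0000: term = 4.483665
  t = 1.5000: term = 8.651548
  t = 2.0000: term = 13.911478
  t = 2.5000: term = 20.132384
  t = 3.0000: term = 27.192801
  t = 3.5000: term = 34.980287
  t = 4.0000: term = 43.390888
  t = 4.5000: term = 52.328615
  t = 5.0000: term = 61.704965
  t = 5.5000: term = 71.438455
  t = 6.0000: term = 81.454187
  t = 6.5000: term = 91.683439
  t = 7.0000: term = 3060.419042
Convexity = (1/P) * sum = 3573.320860 / 97.837711 = 36.522940

Answer: Convexity = 36.5229


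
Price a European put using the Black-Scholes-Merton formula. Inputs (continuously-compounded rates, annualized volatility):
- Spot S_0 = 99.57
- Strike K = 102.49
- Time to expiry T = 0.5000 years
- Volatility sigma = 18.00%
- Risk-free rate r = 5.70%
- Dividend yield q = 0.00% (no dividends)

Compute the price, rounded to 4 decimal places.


d1 = (ln(S/K) + (r - q + 0.5*sigma^2) * T) / (sigma * sqrt(T)) = 0.06046298
d2 = d1 - sigma * sqrt(T) = -0.06681624
exp(-rT) = 0.97190229; exp(-qT) = 1.00000000
P = K * exp(-rT) * N(-d2) - S_0 * exp(-qT) * N(-d1)
N(-d1) = 0.47589345; N(-d2) = 0.52663600
P = 102.4900 * 0.97190229 * 0.52663600 - 99.5700 * 1.00000000 * 0.47589345 = 5.0736

Answer: Price = 5.0736
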